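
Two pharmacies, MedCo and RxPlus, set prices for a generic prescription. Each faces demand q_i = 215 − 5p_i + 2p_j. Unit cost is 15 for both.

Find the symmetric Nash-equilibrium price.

MedCo's profit: π = (p_{MedCo} − 15)(215 − 5p_{MedCo} + 2p_{RxPlus}).
∂π/∂p_{MedCo} = 290 − 10p_{MedCo} + 2p_{RxPlus} = 0 ⇒ p_{MedCo} = 29 + 0.2p_{RxPlus}.
The game is symmetric, so in equilibrium p_{RxPlus} = p_{MedCo}: the reaction function gives 0.8p_{MedCo} = 29, hence p_{MedCo} = 36.25.

36.25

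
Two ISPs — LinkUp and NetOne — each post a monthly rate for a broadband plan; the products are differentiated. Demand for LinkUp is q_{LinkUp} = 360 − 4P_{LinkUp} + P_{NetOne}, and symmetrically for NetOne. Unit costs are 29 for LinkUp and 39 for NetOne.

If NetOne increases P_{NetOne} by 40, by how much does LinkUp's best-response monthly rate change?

5

LinkUp's profit: π = (P_{LinkUp} − 29)(360 − 4P_{LinkUp} + P_{NetOne}).
∂π/∂P_{LinkUp} = 476 − 8P_{LinkUp} + P_{NetOne} = 0 ⇒ P_{LinkUp} = 59.5 + 0.125P_{NetOne}.
The reaction-function slope is 0.125, so a 40-unit rise in P_{NetOne} moves P_{LinkUp} by 0.125 × 40 = 5. LinkUp's best response rises — the actions are strategic complements.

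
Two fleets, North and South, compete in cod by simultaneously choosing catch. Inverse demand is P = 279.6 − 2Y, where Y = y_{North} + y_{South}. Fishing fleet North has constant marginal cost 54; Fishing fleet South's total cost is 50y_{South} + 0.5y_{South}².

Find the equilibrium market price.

137.6

Fishing fleet North's profit: π = y_{North}(279.6 − 2(y_{North} + y_{South})) − 54y_{North}.
∂π/∂y_{North} = 225.6 − 4y_{North} − 2y_{South} = 0, so y_{North} = 56.4 − 0.5y_{South}.
For South: ∂π/∂y_{South} = 229.6 − 5y_{South} − 2y_{North} = 0 ⇒ y_{South} = 45.92 − 0.4y_{North}.
Plugging y_{South} into North's best response: y_{North} = 56.4 − 0.5(45.92 − 0.4y_{North}) ⇒ 0.8y_{North} = 33.44, so y_{North} = 41.8.
Then y_{South} = 45.92 − 0.4·41.8 = 29.2.
Equilibrium price: P = 279.6 − 2·71 = 137.6.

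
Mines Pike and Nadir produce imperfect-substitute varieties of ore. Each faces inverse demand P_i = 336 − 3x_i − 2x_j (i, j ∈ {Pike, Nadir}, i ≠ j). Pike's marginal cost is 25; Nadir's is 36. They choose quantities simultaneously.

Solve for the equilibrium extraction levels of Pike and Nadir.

Mine Pike's profit: π = x_{Pike}(336 − 3x_{Pike} − 2x_{Nadir}) − 25x_{Pike}.
∂π/∂x_{Pike} = 311 − 6x_{Pike} − 2x_{Nadir} = 0 ⇒ x_{Pike} = 311/6 − (1/3)x_{Nadir}.
Similarly x_{Nadir} = 50 − (1/3)x_{Pike}.
Solving the two reaction functions simultaneously: (1 − (−1/3)(−1/3))x_{Pike} = 311/6 − (1/3)·50, so (8/9)x_{Pike} = 211/6 and x_{Pike} = 39.5625.
Then x_{Nadir} = 50 − (1/3)·39.5625 = 36.8125.

39.5625, 36.8125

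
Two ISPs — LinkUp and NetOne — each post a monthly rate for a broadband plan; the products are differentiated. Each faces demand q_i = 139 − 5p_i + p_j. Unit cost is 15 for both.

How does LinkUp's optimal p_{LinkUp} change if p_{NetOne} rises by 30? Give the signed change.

3

LinkUp's profit: π = (p_{LinkUp} − 15)(139 − 5p_{LinkUp} + p_{NetOne}).
∂π/∂p_{LinkUp} = 214 − 10p_{LinkUp} + p_{NetOne} = 0 ⇒ p_{LinkUp} = 21.4 + 0.1p_{NetOne}.
The reaction-function slope is 0.1, so a 30-unit rise in p_{NetOne} moves p_{LinkUp} by 0.1 × 30 = 3. LinkUp's best response rises — the actions are strategic complements.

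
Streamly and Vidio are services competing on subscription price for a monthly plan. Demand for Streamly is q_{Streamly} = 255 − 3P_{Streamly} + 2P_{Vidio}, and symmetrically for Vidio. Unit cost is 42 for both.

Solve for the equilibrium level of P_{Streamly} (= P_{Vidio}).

95.25

Streamly's profit: π = (P_{Streamly} − 42)(255 − 3P_{Streamly} + 2P_{Vidio}).
∂π/∂P_{Streamly} = 381 − 6P_{Streamly} + 2P_{Vidio} = 0 ⇒ P_{Streamly} = 63.5 + (1/3)P_{Vidio}.
By symmetry P_{Vidio} = P_{Streamly}; substituting into the reaction function, (2/3)P_{Streamly} = 63.5 and P_{Streamly} = 95.25.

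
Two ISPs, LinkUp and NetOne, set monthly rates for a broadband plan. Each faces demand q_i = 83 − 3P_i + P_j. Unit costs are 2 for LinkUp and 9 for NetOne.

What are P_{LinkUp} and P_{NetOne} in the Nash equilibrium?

18.4, 21.4

LinkUp's profit: π = (P_{LinkUp} − 2)(83 − 3P_{LinkUp} + P_{NetOne}).
∂π/∂P_{LinkUp} = 89 − 6P_{LinkUp} + P_{NetOne} = 0 ⇒ P_{LinkUp} = 89/6 + (1/6)P_{NetOne}.
Similarly P_{NetOne} = 55/3 + (1/6)P_{LinkUp}.
Substituting the second reaction function into the first: P_{LinkUp} = 89/6 + (1/6)(55/3 + (1/6)P_{LinkUp}), which gives (35/36)P_{LinkUp} = 161/9 ⇒ P_{LinkUp} = 18.4.
Then P_{NetOne} = 55/3 + (1/6)·18.4 = 21.4.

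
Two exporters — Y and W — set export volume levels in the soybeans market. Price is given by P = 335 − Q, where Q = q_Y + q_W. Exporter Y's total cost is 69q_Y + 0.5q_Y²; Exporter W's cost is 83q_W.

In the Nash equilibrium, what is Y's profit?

4704

Exporter Y's profit: π = q_Y(335 − (q_Y + q_W)) − 69q_Y − 0.5q_Y².
∂π/∂q_Y = 266 − 3q_Y − q_W = 0, so q_Y = 266/3 − (1/3)q_W.
For W: ∂π/∂q_W = 252 − 2q_W − q_Y = 0 ⇒ q_W = 126 − 0.5q_Y.
Plugging q_W into Y's best response: q_Y = 266/3 − (1/3)(126 − 0.5q_Y) ⇒ (5/6)q_Y = 140/3, so q_Y = 56.
Then q_W = 126 − 0.5·56 = 98.
Price P = 335 − 154 = 181.
Y's profit: (181 − 69)·56 − 0.5(56)² = 4704.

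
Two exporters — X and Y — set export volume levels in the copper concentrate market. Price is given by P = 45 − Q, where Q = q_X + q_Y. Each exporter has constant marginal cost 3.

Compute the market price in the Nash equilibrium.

Exporter X's profit: π = q_X(45 − (q_X + q_Y)) − 3q_X.
∂π/∂q_X = 42 − 2q_X − q_Y = 0, so q_X = 21 − 0.5q_Y.
By symmetry q_Y = q_X; substituting into the reaction function, 1.5q_X = 21 and q_X = 14.
Equilibrium price: P = 45 − 28 = 17.

17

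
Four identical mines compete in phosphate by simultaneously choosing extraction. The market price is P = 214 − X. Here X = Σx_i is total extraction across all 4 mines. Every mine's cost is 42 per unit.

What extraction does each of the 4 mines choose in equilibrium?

A representative mine's profit is π_i = x_i(214 − X) − 42x_i, with X = x_i + Σ_{j≠i} x_j.
First-order condition: 172 − 2x_i − Σ_{j≠i} x_j = 0.
In a symmetric equilibrium every mine chooses the same x, so Σ_{j≠i} x_j = 3x. The condition becomes 172 − 5x = 0, giving x = 172/5 = 34.4.

34.4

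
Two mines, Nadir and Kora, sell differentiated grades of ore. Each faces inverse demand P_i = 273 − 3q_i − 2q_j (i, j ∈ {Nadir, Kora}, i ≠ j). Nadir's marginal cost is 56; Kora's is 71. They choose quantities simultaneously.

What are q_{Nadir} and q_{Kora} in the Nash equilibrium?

Mine Nadir's profit: π = q_{Nadir}(273 − 3q_{Nadir} − 2q_{Kora}) − 56q_{Nadir}.
∂π/∂q_{Nadir} = 217 − 6q_{Nadir} − 2q_{Kora} = 0 ⇒ q_{Nadir} = 217/6 − (1/3)q_{Kora}.
Similarly q_{Kora} = 101/3 − (1/3)q_{Nadir}.
Plugging q_{Kora} into Nadir's best response: q_{Nadir} = 217/6 − (1/3)(101/3 − (1/3)q_{Nadir}) ⇒ (8/9)q_{Nadir} = 449/18, so q_{Nadir} = 28.0625.
Then q_{Kora} = 101/3 − (1/3)·28.0625 = 24.3125.

28.0625, 24.3125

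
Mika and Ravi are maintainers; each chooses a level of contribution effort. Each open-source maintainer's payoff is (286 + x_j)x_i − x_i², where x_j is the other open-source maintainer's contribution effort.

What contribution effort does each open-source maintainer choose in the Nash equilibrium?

Mika's payoff is (286 + x_R)x_M − x_M².
∂π/∂x_M = 286 + x_R − 2x_M = 0, so x_M = 143 + 0.5x_R.
By symmetry x_R = x_M; substituting into the reaction function, 0.5x_M = 143 and x_M = 286.

286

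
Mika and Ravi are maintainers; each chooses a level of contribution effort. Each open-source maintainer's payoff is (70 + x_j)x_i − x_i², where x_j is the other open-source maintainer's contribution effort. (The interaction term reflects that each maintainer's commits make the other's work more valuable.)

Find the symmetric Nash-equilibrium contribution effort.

Mika's payoff is (70 + x_R)x_M − x_M².
∂π/∂x_M = 70 + x_R − 2x_M = 0, so x_M = 35 + 0.5x_R.
Setting x_M = x_R in the reaction function: x_M = 35 + 0.5x_M, so x_M = 35 / 0.5 = 70.

70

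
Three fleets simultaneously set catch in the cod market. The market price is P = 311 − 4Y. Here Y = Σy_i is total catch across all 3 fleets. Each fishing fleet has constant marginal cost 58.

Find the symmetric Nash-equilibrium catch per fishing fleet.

15.8125

A representative fishing fleet's profit is π_i = y_i(311 − 4Y) − 58y_i, with Y = y_i + Σ_{j≠i} y_j.
First-order condition: 253 − 8y_i − 4Σ_{j≠i} y_j = 0.
With identical fishing fleets, set every y_j = y: then 253 − 8y − 8y = 0, i.e. y = 253/16 = 15.8125.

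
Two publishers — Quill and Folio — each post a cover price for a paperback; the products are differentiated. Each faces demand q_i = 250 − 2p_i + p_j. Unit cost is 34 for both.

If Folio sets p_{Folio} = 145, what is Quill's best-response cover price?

Quill's profit: π = (p_{Quill} − 34)(250 − 2p_{Quill} + p_{Folio}).
∂π/∂p_{Quill} = 318 − 4p_{Quill} + p_{Folio} = 0 ⇒ p_{Quill} = 79.5 + 0.25p_{Folio}.
At p_{Folio} = 145: p_{Quill} = 79.5 + 0.25·145 = 115.75.

115.75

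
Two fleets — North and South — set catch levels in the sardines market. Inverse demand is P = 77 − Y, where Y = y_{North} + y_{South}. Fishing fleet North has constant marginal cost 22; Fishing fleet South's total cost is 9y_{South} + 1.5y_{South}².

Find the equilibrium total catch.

32

Fishing fleet North's profit: π = y_{North}(77 − (y_{North} + y_{South})) − 22y_{North}.
∂π/∂y_{North} = 55 − 2y_{North} − y_{South} = 0, so y_{North} = 27.5 − 0.5y_{South}.
For South: ∂π/∂y_{South} = 68 − 5y_{South} − y_{North} = 0 ⇒ y_{South} = 13.6 − 0.2y_{North}.
Solving the two reaction functions simultaneously: (1 − (−0.5)(−0.2))y_{North} = 27.5 − 0.5·13.6, so 0.9y_{North} = 20.7 and y_{North} = 23.
Then y_{South} = 13.6 − 0.2·23 = 9.
Total catch: 23 + 9 = 32.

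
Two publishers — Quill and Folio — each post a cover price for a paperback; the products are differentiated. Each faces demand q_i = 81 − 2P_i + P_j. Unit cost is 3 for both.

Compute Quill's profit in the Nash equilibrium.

Quill's profit: π = (P_{Quill} − 3)(81 − 2P_{Quill} + P_{Folio}).
∂π/∂P_{Quill} = 87 − 4P_{Quill} + P_{Folio} = 0 ⇒ P_{Quill} = 21.75 + 0.25P_{Folio}.
Setting P_{Quill} = P_{Folio} in the reaction function: P_{Quill} = 21.75 + 0.25P_{Quill}, so P_{Quill} = 21.75 / 0.75 = 29.
q_{Quill} = 81 − 2·29 + 29 = 52.
Profit = (29 − 3)·52 = 1352.

1352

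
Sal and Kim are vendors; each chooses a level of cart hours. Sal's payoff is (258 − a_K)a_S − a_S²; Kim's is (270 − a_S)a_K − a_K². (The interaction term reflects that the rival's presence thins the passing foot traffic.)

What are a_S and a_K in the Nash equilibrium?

82, 94

Expanding Sal's payoff: 258a_S − a_Ka_S − a_S².
∂π/∂a_S = 258 − a_K − 2a_S = 0, so a_S = 129 − 0.5a_K.
Likewise for Kim: a_K = 135 − 0.5a_S.
Substituting the second reaction function into the first: a_S = 129 − 0.5(135 − 0.5a_S), which gives 0.75a_S = 61.5 ⇒ a_S = 82.
Then a_K = 135 − 0.5·82 = 94.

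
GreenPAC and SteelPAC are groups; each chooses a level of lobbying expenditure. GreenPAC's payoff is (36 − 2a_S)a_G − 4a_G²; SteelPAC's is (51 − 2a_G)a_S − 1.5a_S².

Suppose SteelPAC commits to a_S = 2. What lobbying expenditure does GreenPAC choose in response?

4

Expanding GreenPAC's payoff: 36a_G − 2a_Sa_G − 4a_G².
∂π/∂a_G = 36 − 2a_S − 8a_G = 0, so a_G = 4.5 − 0.25a_S.
At a_S = 2: a_G = 4.5 − 0.25·2 = 4.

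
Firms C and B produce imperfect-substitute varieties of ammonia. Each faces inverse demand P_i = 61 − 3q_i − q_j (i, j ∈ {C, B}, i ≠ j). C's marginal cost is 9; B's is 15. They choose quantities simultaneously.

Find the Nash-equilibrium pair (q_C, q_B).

Firm C's profit: π = q_C(61 − 3q_C − q_B) − 9q_C.
∂π/∂q_C = 52 − 6q_C − q_B = 0 ⇒ q_C = 26/3 − (1/6)q_B.
Similarly q_B = 23/3 − (1/6)q_C.
Plugging q_B into C's best response: q_C = 26/3 − (1/6)(23/3 − (1/6)q_C) ⇒ (35/36)q_C = 133/18, so q_C = 7.6.
Then q_B = 23/3 − (1/6)·7.6 = 6.4.

7.6, 6.4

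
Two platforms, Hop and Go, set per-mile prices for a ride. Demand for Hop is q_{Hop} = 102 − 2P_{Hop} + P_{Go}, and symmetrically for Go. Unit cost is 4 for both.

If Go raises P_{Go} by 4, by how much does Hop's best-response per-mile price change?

1

Hop's profit: π = (P_{Hop} − 4)(102 − 2P_{Hop} + P_{Go}).
∂π/∂P_{Hop} = 110 − 4P_{Hop} + P_{Go} = 0 ⇒ P_{Hop} = 27.5 + 0.25P_{Go}.
The reaction-function slope is 0.25, so a 4-unit rise in P_{Go} moves P_{Hop} by 0.25 × 4 = 1. Hop's best response rises — the actions are strategic complements.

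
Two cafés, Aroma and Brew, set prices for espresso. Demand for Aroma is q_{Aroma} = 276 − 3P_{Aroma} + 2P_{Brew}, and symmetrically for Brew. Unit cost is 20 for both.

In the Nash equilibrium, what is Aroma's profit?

Aroma's profit: π = (P_{Aroma} − 20)(276 − 3P_{Aroma} + 2P_{Brew}).
∂π/∂P_{Aroma} = 336 − 6P_{Aroma} + 2P_{Brew} = 0 ⇒ P_{Aroma} = 56 + (1/3)P_{Brew}.
Setting P_{Aroma} = P_{Brew} in the reaction function: P_{Aroma} = 56 + (1/3)P_{Aroma}, so P_{Aroma} = 56 / (2/3) = 84.
q_{Aroma} = 276 − 3·84 + 2·84 = 192.
Profit = (84 − 20)·192 = 12288.

12288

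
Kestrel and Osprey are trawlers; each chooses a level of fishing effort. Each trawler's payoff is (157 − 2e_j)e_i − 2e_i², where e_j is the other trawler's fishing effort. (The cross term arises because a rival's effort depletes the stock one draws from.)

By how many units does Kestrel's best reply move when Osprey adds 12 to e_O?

-6

Kestrel's payoff is (157 − 2e_O)e_K − 2e_K².
∂π/∂e_K = 157 − 2e_O − 4e_K = 0, so e_K = 39.25 − 0.5e_O.
The reaction-function slope is −0.5, so a 12-unit rise in e_O moves e_K by −0.5 × 12 = −6. Kestrel's best response falls — the actions are strategic substitutes.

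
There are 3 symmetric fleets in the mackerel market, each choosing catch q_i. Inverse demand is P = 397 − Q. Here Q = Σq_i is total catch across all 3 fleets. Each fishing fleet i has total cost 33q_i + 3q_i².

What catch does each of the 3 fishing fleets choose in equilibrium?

36.4

A representative fishing fleet's profit is π_i = q_i(397 − Q) − 33q_i − 3q_i², with Q = q_i + Σ_{j≠i} q_j.
First-order condition: 364 − 8q_i − Σ_{j≠i} q_j = 0.
In a symmetric equilibrium every fishing fleet chooses the same q, so Σ_{j≠i} q_j = 2q. The condition becomes 364 − 10q = 0, giving q = 364/10 = 36.4.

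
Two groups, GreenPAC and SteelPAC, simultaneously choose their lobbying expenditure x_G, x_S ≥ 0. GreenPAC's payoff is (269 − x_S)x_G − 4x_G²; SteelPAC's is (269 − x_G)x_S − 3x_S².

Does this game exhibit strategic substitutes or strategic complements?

strategic substitutes

Expanding GreenPAC's payoff: 269x_G − x_Sx_G − 4x_G².
∂π/∂x_G = 269 − x_S − 8x_G = 0, so x_G = 33.625 − 0.125x_S.
The best-response slope dx_G/dx_S = −0.125 < 0: the reaction function is downward-sloping, so the choices are strategic substitutes.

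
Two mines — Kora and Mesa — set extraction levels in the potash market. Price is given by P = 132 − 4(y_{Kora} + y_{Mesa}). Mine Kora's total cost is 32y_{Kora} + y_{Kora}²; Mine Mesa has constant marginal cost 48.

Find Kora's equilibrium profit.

262.8125

Mine Kora's profit: π = y_{Kora}(132 − 4(y_{Kora} + y_{Mesa})) − 32y_{Kora} − y_{Kora}².
∂π/∂y_{Kora} = 100 − 10y_{Kora} − 4y_{Mesa} = 0, so y_{Kora} = 10 − 0.4y_{Mesa}.
For Mesa: ∂π/∂y_{Mesa} = 84 − 8y_{Mesa} − 4y_{Kora} = 0 ⇒ y_{Mesa} = 10.5 − 0.5y_{Kora}.
Substituting the second reaction function into the first: y_{Kora} = 10 − 0.4(10.5 − 0.5y_{Kora}), which gives 0.8y_{Kora} = 5.8 ⇒ y_{Kora} = 7.25.
Then y_{Mesa} = 10.5 − 0.5·7.25 = 6.875.
Price P = 132 − 4·14.125 = 75.5.
Kora's profit: (75.5 − 32)·7.25 − (7.25)² = 262.8125.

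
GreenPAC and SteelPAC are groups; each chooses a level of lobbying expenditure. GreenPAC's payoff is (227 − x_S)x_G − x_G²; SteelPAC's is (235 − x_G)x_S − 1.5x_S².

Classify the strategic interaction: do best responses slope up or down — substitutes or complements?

strategic substitutes

Expanding GreenPAC's payoff: 227x_G − x_Sx_G − x_G².
∂π/∂x_G = 227 − x_S − 2x_G = 0, so x_G = 113.5 − 0.5x_S.
The best-response slope dx_G/dx_S = −0.5 < 0: the reaction function is downward-sloping, so the choices are strategic substitutes.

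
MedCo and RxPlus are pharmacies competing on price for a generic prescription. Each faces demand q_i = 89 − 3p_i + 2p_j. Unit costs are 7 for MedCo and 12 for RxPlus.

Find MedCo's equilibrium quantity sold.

MedCo's profit: π = (p_{MedCo} − 7)(89 − 3p_{MedCo} + 2p_{RxPlus}).
∂π/∂p_{MedCo} = 110 − 6p_{MedCo} + 2p_{RxPlus} = 0 ⇒ p_{MedCo} = 55/3 + (1/3)p_{RxPlus}.
Similarly p_{RxPlus} = 125/6 + (1/3)p_{MedCo}.
Solving the two reaction functions simultaneously: (1 − (1/3)(1/3))p_{MedCo} = 55/3 + (1/3)·(125/6), so (8/9)p_{MedCo} = 455/18 and p_{MedCo} = 28.4375.
Then p_{RxPlus} = 125/6 + (1/3)·28.4375 = 30.3125.
q_{MedCo} = 89 − 3·28.4375 + 2·30.3125 = 64.3125.

64.3125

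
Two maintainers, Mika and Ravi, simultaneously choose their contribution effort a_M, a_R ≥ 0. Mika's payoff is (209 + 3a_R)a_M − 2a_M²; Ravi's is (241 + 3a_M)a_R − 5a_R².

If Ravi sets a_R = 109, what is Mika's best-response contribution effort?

Expanding Mika's payoff: 209a_M + 3a_Ra_M − 2a_M².
∂π/∂a_M = 209 + 3a_R − 4a_M = 0, so a_M = 52.25 + 0.75a_R.
At a_R = 109: a_M = 52.25 + 0.75·109 = 134.

134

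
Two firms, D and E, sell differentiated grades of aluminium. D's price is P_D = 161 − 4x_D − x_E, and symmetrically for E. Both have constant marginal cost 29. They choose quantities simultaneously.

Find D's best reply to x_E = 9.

15.375

Firm D's profit: π = x_D(161 − 4x_D − x_E) − 29x_D.
∂π/∂x_D = 132 − 8x_D − x_E = 0 ⇒ x_D = 16.5 − 0.125x_E.
At x_E = 9: x_D = 16.5 − 0.125·9 = 15.375.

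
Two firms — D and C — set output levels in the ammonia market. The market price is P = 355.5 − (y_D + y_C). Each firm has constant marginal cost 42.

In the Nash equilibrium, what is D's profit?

10920.25

Firm D's profit: π = y_D(355.5 − (y_D + y_C)) − 42y_D.
∂π/∂y_D = 313.5 − 2y_D − y_C = 0, so y_D = 156.75 − 0.5y_C.
The game is symmetric, so in equilibrium y_C = y_D: the reaction function gives 1.5y_D = 156.75, hence y_D = 104.5.
Price P = 355.5 − 209 = 146.5.
D's profit: (146.5 − 42)·104.5 = 10920.25.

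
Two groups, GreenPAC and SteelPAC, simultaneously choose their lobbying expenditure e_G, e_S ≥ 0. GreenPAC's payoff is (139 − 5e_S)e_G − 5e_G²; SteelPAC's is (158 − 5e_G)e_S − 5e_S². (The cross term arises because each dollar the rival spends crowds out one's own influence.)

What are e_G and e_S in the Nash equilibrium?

Expanding GreenPAC's payoff: 139e_G − 5e_Se_G − 5e_G².
∂π/∂e_G = 139 − 5e_S − 10e_G = 0, so e_G = 13.9 − 0.5e_S.
Likewise for SteelPAC: e_S = 15.8 − 0.5e_G.
Plugging e_S into GreenPAC's best response: e_G = 13.9 − 0.5(15.8 − 0.5e_G) ⇒ 0.75e_G = 6, so e_G = 8.
Then e_S = 15.8 − 0.5·8 = 11.8.

8, 11.8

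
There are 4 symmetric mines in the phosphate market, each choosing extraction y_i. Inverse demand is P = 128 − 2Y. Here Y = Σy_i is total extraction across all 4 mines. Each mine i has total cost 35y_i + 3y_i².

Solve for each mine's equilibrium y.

5.8125

A representative mine's profit is π_i = y_i(128 − 2Y) − 35y_i − 3y_i², with Y = y_i + Σ_{j≠i} y_j.
First-order condition: 93 − 10y_i − 2Σ_{j≠i} y_j = 0.
In a symmetric equilibrium every mine chooses the same y, so Σ_{j≠i} y_j = 3y. The condition becomes 93 − 16y = 0, giving y = 93/16 = 5.8125.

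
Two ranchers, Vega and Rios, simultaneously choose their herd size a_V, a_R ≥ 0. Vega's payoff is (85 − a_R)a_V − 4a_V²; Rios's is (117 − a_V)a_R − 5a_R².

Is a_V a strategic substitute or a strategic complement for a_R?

strategic substitutes

Expanding Vega's payoff: 85a_V − a_Ra_V − 4a_V².
∂π/∂a_V = 85 − a_R − 8a_V = 0, so a_V = 10.625 − 0.125a_R.
The best-response slope da_V/da_R = −0.125 < 0: the reaction function is downward-sloping, so the choices are strategic substitutes.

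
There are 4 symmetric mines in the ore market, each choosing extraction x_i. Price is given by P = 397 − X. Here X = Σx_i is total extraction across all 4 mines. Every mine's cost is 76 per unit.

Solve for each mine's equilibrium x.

64.2

A representative mine's profit is π_i = x_i(397 − X) − 76x_i, with X = x_i + Σ_{j≠i} x_j.
First-order condition: 321 − 2x_i − Σ_{j≠i} x_j = 0.
Imposing symmetry (x_j = x for all j) turns Σ_{j≠i} x_j into 3x, so 321 = 5x and x = 64.2.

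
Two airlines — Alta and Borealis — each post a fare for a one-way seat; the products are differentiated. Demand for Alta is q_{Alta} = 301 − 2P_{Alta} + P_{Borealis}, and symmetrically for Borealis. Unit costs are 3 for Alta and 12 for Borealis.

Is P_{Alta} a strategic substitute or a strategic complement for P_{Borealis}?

Alta's profit: π = (P_{Alta} − 3)(301 − 2P_{Alta} + P_{Borealis}).
∂π/∂P_{Alta} = 307 − 4P_{Alta} + P_{Borealis} = 0 ⇒ P_{Alta} = 76.75 + 0.25P_{Borealis}.
The best-response slope dP_{Alta}/dP_{Borealis} = 0.25 > 0: the reaction function is upward-sloping, so the choices are strategic complements.

strategic complements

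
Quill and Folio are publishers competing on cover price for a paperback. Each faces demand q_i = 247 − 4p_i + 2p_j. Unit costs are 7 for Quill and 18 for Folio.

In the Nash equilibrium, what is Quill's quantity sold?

161.2

Quill's profit: π = (p_{Quill} − 7)(247 − 4p_{Quill} + 2p_{Folio}).
∂π/∂p_{Quill} = 275 − 8p_{Quill} + 2p_{Folio} = 0 ⇒ p_{Quill} = 34.375 + 0.25p_{Folio}.
Similarly p_{Folio} = 39.875 + 0.25p_{Quill}.
Substituting the second reaction function into the first: p_{Quill} = 34.375 + 0.25(39.875 + 0.25p_{Quill}), which gives 0.9375p_{Quill} = 1419/32 ⇒ p_{Quill} = 47.3.
Then p_{Folio} = 39.875 + 0.25·47.3 = 51.7.
q_{Quill} = 247 − 4·47.3 + 2·51.7 = 161.2.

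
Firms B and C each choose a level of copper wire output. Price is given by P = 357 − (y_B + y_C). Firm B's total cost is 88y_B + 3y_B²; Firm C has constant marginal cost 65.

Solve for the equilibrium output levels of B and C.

Firm B's profit: π = y_B(357 − (y_B + y_C)) − 88y_B − 3y_B².
∂π/∂y_B = 269 − 8y_B − y_C = 0, so y_B = 33.625 − 0.125y_C.
For C: ∂π/∂y_C = 292 − 2y_C − y_B = 0 ⇒ y_C = 146 − 0.5y_B.
Plugging y_C into B's best response: y_B = 33.625 − 0.125(146 − 0.5y_B) ⇒ 0.9375y_B = 15.375, so y_B = 16.4.
Then y_C = 146 − 0.5·16.4 = 137.8.

16.4, 137.8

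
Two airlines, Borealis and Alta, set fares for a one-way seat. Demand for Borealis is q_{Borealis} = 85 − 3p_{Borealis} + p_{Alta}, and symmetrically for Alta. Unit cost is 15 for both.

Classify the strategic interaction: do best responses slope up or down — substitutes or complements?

strategic complements

Borealis's profit: π = (p_{Borealis} − 15)(85 − 3p_{Borealis} + p_{Alta}).
∂π/∂p_{Borealis} = 130 − 6p_{Borealis} + p_{Alta} = 0 ⇒ p_{Borealis} = 65/3 + (1/6)p_{Alta}.
The best-response slope dp_{Borealis}/dp_{Alta} = 1/6 > 0: the reaction function is upward-sloping, so the choices are strategic complements.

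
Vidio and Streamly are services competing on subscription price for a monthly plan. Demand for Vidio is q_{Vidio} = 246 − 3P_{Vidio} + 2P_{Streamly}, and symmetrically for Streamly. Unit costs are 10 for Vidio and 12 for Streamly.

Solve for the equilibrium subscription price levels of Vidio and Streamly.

69.375, 70.125

Vidio's profit: π = (P_{Vidio} − 10)(246 − 3P_{Vidio} + 2P_{Streamly}).
∂π/∂P_{Vidio} = 276 − 6P_{Vidio} + 2P_{Streamly} = 0 ⇒ P_{Vidio} = 46 + (1/3)P_{Streamly}.
Similarly P_{Streamly} = 47 + (1/3)P_{Vidio}.
Substituting the second reaction function into the first: P_{Vidio} = 46 + (1/3)(47 + (1/3)P_{Vidio}), which gives (8/9)P_{Vidio} = 185/3 ⇒ P_{Vidio} = 69.375.
Then P_{Streamly} = 47 + (1/3)·69.375 = 70.125.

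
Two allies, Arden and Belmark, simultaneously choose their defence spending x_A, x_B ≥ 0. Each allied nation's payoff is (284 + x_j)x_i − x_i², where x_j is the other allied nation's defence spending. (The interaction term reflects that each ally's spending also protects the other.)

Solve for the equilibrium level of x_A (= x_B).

284

Arden's payoff is (284 + x_B)x_A − x_A².
∂π/∂x_A = 284 + x_B − 2x_A = 0, so x_A = 142 + 0.5x_B.
The game is symmetric, so in equilibrium x_B = x_A: the reaction function gives 0.5x_A = 142, hence x_A = 284.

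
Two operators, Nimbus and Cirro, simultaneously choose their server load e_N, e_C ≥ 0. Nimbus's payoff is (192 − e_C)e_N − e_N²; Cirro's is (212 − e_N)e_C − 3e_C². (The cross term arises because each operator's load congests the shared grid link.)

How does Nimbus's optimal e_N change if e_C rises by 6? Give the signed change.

Expanding Nimbus's payoff: 192e_N − e_Ce_N − e_N².
∂π/∂e_N = 192 − e_C − 2e_N = 0, so e_N = 96 − 0.5e_C.
The reaction-function slope is −0.5, so a 6-unit rise in e_C moves e_N by −0.5 × 6 = −3. Nimbus's best response falls — the actions are strategic substitutes.

-3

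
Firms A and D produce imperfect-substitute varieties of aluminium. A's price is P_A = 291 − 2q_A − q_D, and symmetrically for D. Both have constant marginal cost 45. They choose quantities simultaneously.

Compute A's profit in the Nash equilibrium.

4841.28

Firm A's profit: π = q_A(291 − 2q_A − q_D) − 45q_A.
∂π/∂q_A = 246 − 4q_A − q_D = 0 ⇒ q_A = 61.5 − 0.25q_D.
By symmetry q_D = q_A; substituting into the reaction function, 1.25q_A = 61.5 and q_A = 49.2.
P_A = 291 − 2·49.2 − 49.2 = 143.4.
Profit = (143.4 − 45)·49.2 = 4841.28.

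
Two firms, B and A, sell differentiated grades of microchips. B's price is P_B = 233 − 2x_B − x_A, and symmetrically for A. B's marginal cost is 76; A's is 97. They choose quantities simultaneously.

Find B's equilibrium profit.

2151.68

Firm B's profit: π = x_B(233 − 2x_B − x_A) − 76x_B.
∂π/∂x_B = 157 − 4x_B − x_A = 0 ⇒ x_B = 39.25 − 0.25x_A.
Similarly x_A = 34 − 0.25x_B.
Plugging x_A into B's best response: x_B = 39.25 − 0.25(34 − 0.25x_B) ⇒ 0.9375x_B = 30.75, so x_B = 32.8.
Then x_A = 34 − 0.25·32.8 = 25.8.
P_B = 233 − 2·32.8 − 25.8 = 141.6.
Profit = (141.6 − 76)·32.8 = 2151.68.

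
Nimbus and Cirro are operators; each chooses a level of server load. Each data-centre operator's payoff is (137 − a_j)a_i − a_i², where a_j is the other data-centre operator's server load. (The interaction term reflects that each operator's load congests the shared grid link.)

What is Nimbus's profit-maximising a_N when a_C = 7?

65

Nimbus's payoff is (137 − a_C)a_N − a_N².
∂π/∂a_N = 137 − a_C − 2a_N = 0, so a_N = 68.5 − 0.5a_C.
At a_C = 7: a_N = 68.5 − 0.5·7 = 65.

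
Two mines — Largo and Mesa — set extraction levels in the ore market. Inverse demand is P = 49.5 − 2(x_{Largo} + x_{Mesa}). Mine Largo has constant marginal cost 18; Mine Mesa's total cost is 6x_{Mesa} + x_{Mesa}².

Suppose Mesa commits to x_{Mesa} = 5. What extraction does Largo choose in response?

5.375

Mine Largo's profit: π = x_{Largo}(49.5 − 2(x_{Largo} + x_{Mesa})) − 18x_{Largo}.
∂π/∂x_{Largo} = 31.5 − 4x_{Largo} − 2x_{Mesa} = 0, so x_{Largo} = 7.875 − 0.5x_{Mesa}.
At x_{Mesa} = 5: x_{Largo} = 7.875 − 0.5·5 = 5.375.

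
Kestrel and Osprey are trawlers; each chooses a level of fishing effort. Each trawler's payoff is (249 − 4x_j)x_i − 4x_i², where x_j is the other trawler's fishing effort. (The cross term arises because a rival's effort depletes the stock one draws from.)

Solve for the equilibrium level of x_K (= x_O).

20.75

Kestrel's payoff is (249 − 4x_O)x_K − 4x_K².
∂π/∂x_K = 249 − 4x_O − 8x_K = 0, so x_K = 31.125 − 0.5x_O.
Setting x_K = x_O in the reaction function: x_K = 31.125 − 0.5x_K, so x_K = 31.125 / 1.5 = 20.75.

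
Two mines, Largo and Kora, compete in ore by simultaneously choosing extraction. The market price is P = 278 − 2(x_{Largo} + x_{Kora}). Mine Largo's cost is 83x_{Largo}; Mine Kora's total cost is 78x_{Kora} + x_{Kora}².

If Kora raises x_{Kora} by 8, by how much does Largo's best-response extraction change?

-4

Mine Largo's profit: π = x_{Largo}(278 − 2(x_{Largo} + x_{Kora})) − 83x_{Largo}.
∂π/∂x_{Largo} = 195 − 4x_{Largo} − 2x_{Kora} = 0, so x_{Largo} = 48.75 − 0.5x_{Kora}.
The reaction-function slope is −0.5, so an 8-unit rise in x_{Kora} moves x_{Largo} by −0.5 × 8 = −4. Largo's best response falls — the actions are strategic substitutes.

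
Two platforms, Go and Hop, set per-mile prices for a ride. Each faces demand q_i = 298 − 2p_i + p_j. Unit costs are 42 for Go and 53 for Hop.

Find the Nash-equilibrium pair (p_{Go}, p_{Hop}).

Go's profit: π = (p_{Go} − 42)(298 − 2p_{Go} + p_{Hop}).
∂π/∂p_{Go} = 382 − 4p_{Go} + p_{Hop} = 0 ⇒ p_{Go} = 95.5 + 0.25p_{Hop}.
Similarly p_{Hop} = 101 + 0.25p_{Go}.
Plugging p_{Hop} into Go's best response: p_{Go} = 95.5 + 0.25(101 + 0.25p_{Go}) ⇒ 0.9375p_{Go} = 120.75, so p_{Go} = 128.8.
Then p_{Hop} = 101 + 0.25·128.8 = 133.2.

128.8, 133.2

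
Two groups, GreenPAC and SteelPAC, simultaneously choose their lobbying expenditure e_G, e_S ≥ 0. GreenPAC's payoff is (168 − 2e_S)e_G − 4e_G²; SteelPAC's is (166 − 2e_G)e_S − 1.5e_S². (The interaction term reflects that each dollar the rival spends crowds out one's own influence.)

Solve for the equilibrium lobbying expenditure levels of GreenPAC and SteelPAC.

8.6, 49.6

Expanding GreenPAC's payoff: 168e_G − 2e_Se_G − 4e_G².
∂π/∂e_G = 168 − 2e_S − 8e_G = 0, so e_G = 21 − 0.25e_S.
Likewise for SteelPAC: e_S = 166/3 − (2/3)e_G.
Solving the two reaction functions simultaneously: (1 − (−0.25)(−2/3))e_G = 21 − 0.25·(166/3), so (5/6)e_G = 43/6 and e_G = 8.6.
Then e_S = 166/3 − (2/3)·8.6 = 49.6.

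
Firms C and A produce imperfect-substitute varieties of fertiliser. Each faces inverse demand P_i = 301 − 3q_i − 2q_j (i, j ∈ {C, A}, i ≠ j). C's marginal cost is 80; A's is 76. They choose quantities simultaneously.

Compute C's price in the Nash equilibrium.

162.125

Firm C's profit: π = q_C(301 − 3q_C − 2q_A) − 80q_C.
∂π/∂q_C = 221 − 6q_C − 2q_A = 0 ⇒ q_C = 221/6 − (1/3)q_A.
Similarly q_A = 37.5 − (1/3)q_C.
Plugging q_A into C's best response: q_C = 221/6 − (1/3)(37.5 − (1/3)q_C) ⇒ (8/9)q_C = 73/3, so q_C = 27.375.
Then q_A = 37.5 − (1/3)·27.375 = 28.375.
P_C = 301 − 3·27.375 − 2·28.375 = 162.125.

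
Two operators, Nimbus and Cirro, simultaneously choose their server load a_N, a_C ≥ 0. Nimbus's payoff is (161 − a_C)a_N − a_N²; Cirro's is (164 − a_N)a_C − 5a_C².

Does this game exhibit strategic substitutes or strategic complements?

strategic substitutes

Expanding Nimbus's payoff: 161a_N − a_Ca_N − a_N².
∂π/∂a_N = 161 − a_C − 2a_N = 0, so a_N = 80.5 − 0.5a_C.
The best-response slope da_N/da_C = −0.5 < 0: the reaction function is downward-sloping, so the choices are strategic substitutes.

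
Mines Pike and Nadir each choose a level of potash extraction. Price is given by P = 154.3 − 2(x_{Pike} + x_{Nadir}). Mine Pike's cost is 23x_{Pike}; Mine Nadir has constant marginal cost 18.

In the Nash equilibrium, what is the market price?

Mine Pike's profit: π = x_{Pike}(154.3 − 2(x_{Pike} + x_{Nadir})) − 23x_{Pike}.
∂π/∂x_{Pike} = 131.3 − 4x_{Pike} − 2x_{Nadir} = 0, so x_{Pike} = 32.825 − 0.5x_{Nadir}.
By the same steps for Nadir: x_{Nadir} = 34.075 − 0.5x_{Pike}.
Substituting the second reaction function into the first: x_{Pike} = 32.825 − 0.5(34.075 − 0.5x_{Pike}), which gives 0.75x_{Pike} = 15.7875 ⇒ x_{Pike} = 21.05.
Then x_{Nadir} = 34.075 − 0.5·21.05 = 23.55.
Equilibrium price: P = 154.3 − 2·44.6 = 65.1.

65.1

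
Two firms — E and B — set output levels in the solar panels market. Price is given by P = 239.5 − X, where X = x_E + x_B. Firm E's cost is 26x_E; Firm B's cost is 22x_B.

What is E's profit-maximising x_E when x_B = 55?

79.25

Firm E's profit: π = x_E(239.5 − (x_E + x_B)) − 26x_E.
∂π/∂x_E = 213.5 − 2x_E − x_B = 0, so x_E = 106.75 − 0.5x_B.
At x_B = 55: x_E = 106.75 − 0.5·55 = 79.25.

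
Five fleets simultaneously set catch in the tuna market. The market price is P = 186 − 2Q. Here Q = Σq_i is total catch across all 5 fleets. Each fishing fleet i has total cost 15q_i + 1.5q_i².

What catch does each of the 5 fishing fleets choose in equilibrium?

A representative fishing fleet's profit is π_i = q_i(186 − 2Q) − 15q_i − 1.5q_i², with Q = q_i + Σ_{j≠i} q_j.
First-order condition: 171 − 7q_i − 2Σ_{j≠i} q_j = 0.
With identical fishing fleets, set every q_j = q: then 171 − 7q − 8q = 0, i.e. q = 171/15 = 11.4.

11.4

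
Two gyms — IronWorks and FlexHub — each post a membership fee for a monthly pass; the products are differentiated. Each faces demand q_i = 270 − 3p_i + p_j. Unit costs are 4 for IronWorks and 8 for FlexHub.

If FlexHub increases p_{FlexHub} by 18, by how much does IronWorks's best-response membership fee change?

3

IronWorks's profit: π = (p_{IronWorks} − 4)(270 − 3p_{IronWorks} + p_{FlexHub}).
∂π/∂p_{IronWorks} = 282 − 6p_{IronWorks} + p_{FlexHub} = 0 ⇒ p_{IronWorks} = 47 + (1/6)p_{FlexHub}.
The reaction-function slope is 1/6, so an 18-unit rise in p_{FlexHub} moves p_{IronWorks} by 1/6 × 18 = 3. IronWorks's best response rises — the actions are strategic complements.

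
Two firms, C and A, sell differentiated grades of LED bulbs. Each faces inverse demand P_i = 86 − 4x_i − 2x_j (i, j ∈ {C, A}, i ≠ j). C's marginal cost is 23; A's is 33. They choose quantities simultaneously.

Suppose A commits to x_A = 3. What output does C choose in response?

7.125

Firm C's profit: π = x_C(86 − 4x_C − 2x_A) − 23x_C.
∂π/∂x_C = 63 − 8x_C − 2x_A = 0 ⇒ x_C = 7.875 − 0.25x_A.
At x_A = 3: x_C = 7.875 − 0.25·3 = 7.125.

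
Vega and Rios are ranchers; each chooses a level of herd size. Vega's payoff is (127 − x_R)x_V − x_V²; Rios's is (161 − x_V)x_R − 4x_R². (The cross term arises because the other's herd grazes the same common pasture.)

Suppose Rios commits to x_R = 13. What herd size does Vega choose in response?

57

Expanding Vega's payoff: 127x_V − x_Rx_V − x_V².
∂π/∂x_V = 127 − x_R − 2x_V = 0, so x_V = 63.5 − 0.5x_R.
At x_R = 13: x_V = 63.5 − 0.5·13 = 57.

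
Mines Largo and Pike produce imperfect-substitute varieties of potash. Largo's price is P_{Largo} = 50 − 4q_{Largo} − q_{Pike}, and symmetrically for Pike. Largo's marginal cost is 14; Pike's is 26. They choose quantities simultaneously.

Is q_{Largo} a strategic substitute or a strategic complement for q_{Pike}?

Mine Largo's profit: π = q_{Largo}(50 − 4q_{Largo} − q_{Pike}) − 14q_{Largo}.
∂π/∂q_{Largo} = 36 − 8q_{Largo} − q_{Pike} = 0 ⇒ q_{Largo} = 4.5 − 0.125q_{Pike}.
The best-response slope dq_{Largo}/dq_{Pike} = −0.125 < 0: the reaction function is downward-sloping, so the choices are strategic substitutes.

strategic substitutes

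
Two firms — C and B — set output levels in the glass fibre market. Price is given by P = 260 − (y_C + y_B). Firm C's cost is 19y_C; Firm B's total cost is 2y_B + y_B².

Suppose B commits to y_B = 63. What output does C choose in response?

Firm C's profit: π = y_C(260 − (y_C + y_B)) − 19y_C.
∂π/∂y_C = 241 − 2y_C − y_B = 0, so y_C = 120.5 − 0.5y_B.
At y_B = 63: y_C = 120.5 − 0.5·63 = 89.

89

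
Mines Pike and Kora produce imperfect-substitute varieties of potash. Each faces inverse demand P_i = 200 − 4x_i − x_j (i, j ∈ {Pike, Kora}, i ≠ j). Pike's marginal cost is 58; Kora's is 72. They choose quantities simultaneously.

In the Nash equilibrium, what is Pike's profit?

1024

Mine Pike's profit: π = x_{Pike}(200 − 4x_{Pike} − x_{Kora}) − 58x_{Pike}.
∂π/∂x_{Pike} = 142 − 8x_{Pike} − x_{Kora} = 0 ⇒ x_{Pike} = 17.75 − 0.125x_{Kora}.
Similarly x_{Kora} = 16 − 0.125x_{Pike}.
Solving the two reaction functions simultaneously: (1 − (−0.125)(−0.125))x_{Pike} = 17.75 − 0.125·16, so (63/64)x_{Pike} = 15.75 and x_{Pike} = 16.
Then x_{Kora} = 16 − 0.125·16 = 14.
P_{Pike} = 200 − 4·16 − 14 = 122.
Profit = (122 − 58)·16 = 1024.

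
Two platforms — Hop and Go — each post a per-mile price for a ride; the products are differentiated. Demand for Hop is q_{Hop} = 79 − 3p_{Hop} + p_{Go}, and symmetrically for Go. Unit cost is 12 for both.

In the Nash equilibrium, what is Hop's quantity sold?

33

Hop's profit: π = (p_{Hop} − 12)(79 − 3p_{Hop} + p_{Go}).
∂π/∂p_{Hop} = 115 − 6p_{Hop} + p_{Go} = 0 ⇒ p_{Hop} = 115/6 + (1/6)p_{Go}.
The game is symmetric, so in equilibrium p_{Go} = p_{Hop}: the reaction function gives (5/6)p_{Hop} = 115/6, hence p_{Hop} = 23.
q_{Hop} = 79 − 3·23 + 23 = 33.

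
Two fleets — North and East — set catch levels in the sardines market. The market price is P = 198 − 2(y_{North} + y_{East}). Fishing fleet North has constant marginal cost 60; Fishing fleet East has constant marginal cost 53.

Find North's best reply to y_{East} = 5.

Fishing fleet North's profit: π = y_{North}(198 − 2(y_{North} + y_{East})) − 60y_{North}.
∂π/∂y_{North} = 138 − 4y_{North} − 2y_{East} = 0, so y_{North} = 34.5 − 0.5y_{East}.
At y_{East} = 5: y_{North} = 34.5 − 0.5·5 = 32.

32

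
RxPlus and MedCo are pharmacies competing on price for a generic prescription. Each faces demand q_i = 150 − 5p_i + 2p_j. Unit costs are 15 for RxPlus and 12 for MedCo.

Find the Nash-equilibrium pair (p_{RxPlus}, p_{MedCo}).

RxPlus's profit: π = (p_{RxPlus} − 15)(150 − 5p_{RxPlus} + 2p_{MedCo}).
∂π/∂p_{RxPlus} = 225 − 10p_{RxPlus} + 2p_{MedCo} = 0 ⇒ p_{RxPlus} = 22.5 + 0.2p_{MedCo}.
Similarly p_{MedCo} = 21 + 0.2p_{RxPlus}.
Substituting the second reaction function into the first: p_{RxPlus} = 22.5 + 0.2(21 + 0.2p_{RxPlus}), which gives 0.96p_{RxPlus} = 26.7 ⇒ p_{RxPlus} = 27.8125.
Then p_{MedCo} = 21 + 0.2·27.8125 = 26.5625.

27.8125, 26.5625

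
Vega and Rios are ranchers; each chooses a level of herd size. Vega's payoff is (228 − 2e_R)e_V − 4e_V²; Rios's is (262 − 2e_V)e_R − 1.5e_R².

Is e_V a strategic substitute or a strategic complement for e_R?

strategic substitutes

Expanding Vega's payoff: 228e_V − 2e_Re_V − 4e_V².
∂π/∂e_V = 228 − 2e_R − 8e_V = 0, so e_V = 28.5 − 0.25e_R.
The best-response slope de_V/de_R = −0.25 < 0: the reaction function is downward-sloping, so the choices are strategic substitutes.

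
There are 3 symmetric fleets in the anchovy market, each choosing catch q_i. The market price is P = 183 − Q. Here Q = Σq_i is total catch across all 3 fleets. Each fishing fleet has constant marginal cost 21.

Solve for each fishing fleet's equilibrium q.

A representative fishing fleet's profit is π_i = q_i(183 − Q) − 21q_i, with Q = q_i + Σ_{j≠i} q_j.
First-order condition: 162 − 2q_i − Σ_{j≠i} q_j = 0.
Imposing symmetry (q_j = q for all j) turns Σ_{j≠i} q_j into 2q, so 162 = 4q and q = 40.5.

40.5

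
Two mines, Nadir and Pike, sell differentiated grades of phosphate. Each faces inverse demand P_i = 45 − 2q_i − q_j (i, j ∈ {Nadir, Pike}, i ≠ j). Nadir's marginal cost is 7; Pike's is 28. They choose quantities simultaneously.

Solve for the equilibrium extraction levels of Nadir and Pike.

Mine Nadir's profit: π = q_{Nadir}(45 − 2q_{Nadir} − q_{Pike}) − 7q_{Nadir}.
∂π/∂q_{Nadir} = 38 − 4q_{Nadir} − q_{Pike} = 0 ⇒ q_{Nadir} = 9.5 − 0.25q_{Pike}.
Similarly q_{Pike} = 4.25 − 0.25q_{Nadir}.
Plugging q_{Pike} into Nadir's best response: q_{Nadir} = 9.5 − 0.25(4.25 − 0.25q_{Nadir}) ⇒ 0.9375q_{Nadir} = 8.4375, so q_{Nadir} = 9.
Then q_{Pike} = 4.25 − 0.25·9 = 2.

9, 2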